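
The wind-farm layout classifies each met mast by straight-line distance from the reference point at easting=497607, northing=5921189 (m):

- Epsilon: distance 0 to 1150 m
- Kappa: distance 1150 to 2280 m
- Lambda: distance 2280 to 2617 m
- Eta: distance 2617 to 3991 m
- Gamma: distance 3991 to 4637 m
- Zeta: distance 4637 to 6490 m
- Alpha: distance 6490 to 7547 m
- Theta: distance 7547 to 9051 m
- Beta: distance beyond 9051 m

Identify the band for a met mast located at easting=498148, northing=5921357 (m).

Distance = √((498148−497607)² + (5921357−5921189)²) = √(292681.000 + 28224.000) = 566.485 m.
0 ≤ 566.485 < 1150 → Epsilon.

Epsilon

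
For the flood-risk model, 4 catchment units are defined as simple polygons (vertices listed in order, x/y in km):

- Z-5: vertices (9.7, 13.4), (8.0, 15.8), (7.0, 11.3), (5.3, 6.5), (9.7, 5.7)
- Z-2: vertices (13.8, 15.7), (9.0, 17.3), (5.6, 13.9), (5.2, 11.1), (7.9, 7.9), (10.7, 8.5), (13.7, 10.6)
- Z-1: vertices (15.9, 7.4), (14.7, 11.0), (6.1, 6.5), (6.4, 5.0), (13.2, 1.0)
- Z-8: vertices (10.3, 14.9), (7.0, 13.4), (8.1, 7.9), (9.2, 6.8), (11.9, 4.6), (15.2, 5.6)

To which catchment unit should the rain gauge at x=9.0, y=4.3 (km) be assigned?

Cast a ray rightward from (9.0, 4.3). For each polygon, the edges (by vertex number in listed order) whose endpoints lie on opposite sides of y = 4.3, where each meets that height, and whether that is right or left of the point:
Z-5: no edge straddles that height → 0 crossings.
Z-2: no edge straddles that height → 0 crossings.
Z-1: 4–5 at x≈7.59 (left), 5–1 at x≈14.59 (right) → 1 crossing.
Z-8: no edge straddles that height → 0 crossings.
Only Z-1 has an odd count, so the point is inside Z-1.

Z-1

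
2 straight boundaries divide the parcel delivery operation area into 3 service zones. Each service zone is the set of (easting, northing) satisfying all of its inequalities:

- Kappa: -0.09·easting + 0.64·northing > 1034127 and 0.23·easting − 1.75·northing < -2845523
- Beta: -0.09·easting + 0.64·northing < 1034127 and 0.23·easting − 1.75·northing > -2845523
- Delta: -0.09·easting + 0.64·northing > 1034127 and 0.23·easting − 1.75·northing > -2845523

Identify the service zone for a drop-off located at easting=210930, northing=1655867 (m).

Kappa

-0.09·210930 + 0.64·1655867 = 1040771.180, which is > 1034127
0.23·210930 − 1.75·1655867 = -2849253.350, which is < -2845523
This sign pattern matches Kappa.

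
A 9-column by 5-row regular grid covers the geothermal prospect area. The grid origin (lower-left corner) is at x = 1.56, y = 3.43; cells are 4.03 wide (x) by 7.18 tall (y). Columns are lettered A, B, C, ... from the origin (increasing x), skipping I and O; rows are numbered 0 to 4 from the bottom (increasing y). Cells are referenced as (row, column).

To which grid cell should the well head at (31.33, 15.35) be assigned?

(1, H)

Column index: ⌊(31.33 − 1.56) / 4.03⌋ = ⌊7.387⌋ = 7 → column H
Row offset from origin: ⌊(15.35 − 3.43) / 7.18⌋ = ⌊1.660⌋ = 1 → row 1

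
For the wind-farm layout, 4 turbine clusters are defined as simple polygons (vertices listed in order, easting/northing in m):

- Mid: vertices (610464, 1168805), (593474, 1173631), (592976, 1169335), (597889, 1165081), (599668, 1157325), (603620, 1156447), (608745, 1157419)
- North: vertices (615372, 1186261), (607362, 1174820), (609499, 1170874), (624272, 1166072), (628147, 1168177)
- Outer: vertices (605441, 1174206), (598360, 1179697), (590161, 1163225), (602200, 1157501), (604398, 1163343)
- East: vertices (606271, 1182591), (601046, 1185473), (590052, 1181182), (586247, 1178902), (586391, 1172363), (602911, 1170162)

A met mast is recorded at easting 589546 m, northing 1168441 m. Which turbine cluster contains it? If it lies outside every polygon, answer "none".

Cast a ray rightward from (589546, 1168441). For each polygon, the edges (by vertex number in listed order) whose endpoints lie on opposite sides of northing = 1168441, where each meets that height, and whether that is right or left of the point:
Mid: 3–4 at easting≈594008.5 (right), 7–1 at easting≈610409.0 (right) → 2 crossings.
North: 3–4 at easting≈616983.9 (right), 5–1 at easting≈627960.5 (right) → 2 crossings.
Outer: 2–3 at easting≈592757.3 (right), 5–1 at easting≈604887.5 (right) → 2 crossings.
East: no edge straddles that height → 0 crossings.
All counts are even, so the point lies outside every listed polygon.

none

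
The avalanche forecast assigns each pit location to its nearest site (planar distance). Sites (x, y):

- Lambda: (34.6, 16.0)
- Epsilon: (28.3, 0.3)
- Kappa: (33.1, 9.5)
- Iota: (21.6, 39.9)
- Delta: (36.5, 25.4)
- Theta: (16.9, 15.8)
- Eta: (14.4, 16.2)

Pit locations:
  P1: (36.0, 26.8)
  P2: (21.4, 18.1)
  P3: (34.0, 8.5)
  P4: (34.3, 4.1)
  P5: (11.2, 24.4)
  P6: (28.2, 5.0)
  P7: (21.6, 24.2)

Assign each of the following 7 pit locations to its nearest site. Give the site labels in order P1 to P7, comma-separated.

Delta, Theta, Kappa, Kappa, Eta, Epsilon, Theta

P1 → Delta (d²=2.21)
P2 → Theta (d²=25.54)
P3 → Kappa (d²=1.81)
P4 → Kappa (d²=30.60)
P5 → Eta (d²=77.48)
P6 → Epsilon (d²=22.10)
P7 → Theta (d²=92.65)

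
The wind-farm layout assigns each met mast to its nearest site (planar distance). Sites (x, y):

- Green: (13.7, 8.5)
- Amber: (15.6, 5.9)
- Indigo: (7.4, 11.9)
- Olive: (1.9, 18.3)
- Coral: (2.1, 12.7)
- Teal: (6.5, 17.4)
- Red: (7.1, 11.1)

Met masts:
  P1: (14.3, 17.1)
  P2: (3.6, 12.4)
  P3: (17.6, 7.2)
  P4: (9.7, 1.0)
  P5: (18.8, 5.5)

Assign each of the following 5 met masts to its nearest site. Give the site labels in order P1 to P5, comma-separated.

P1 → Teal (d²=60.93)
P2 → Coral (d²=2.34)
P3 → Amber (d²=5.69)
P4 → Amber (d²=58.82)
P5 → Amber (d²=10.40)

Teal, Coral, Amber, Amber, Amber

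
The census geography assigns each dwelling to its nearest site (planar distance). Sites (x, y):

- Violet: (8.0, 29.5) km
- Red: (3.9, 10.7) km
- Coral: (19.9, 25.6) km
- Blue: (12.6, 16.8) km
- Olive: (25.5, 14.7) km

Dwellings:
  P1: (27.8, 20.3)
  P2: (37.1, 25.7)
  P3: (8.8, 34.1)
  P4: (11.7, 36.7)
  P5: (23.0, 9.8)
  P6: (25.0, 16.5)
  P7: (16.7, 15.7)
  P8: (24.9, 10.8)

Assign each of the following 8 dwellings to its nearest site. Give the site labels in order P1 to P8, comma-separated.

Olive, Olive, Violet, Violet, Olive, Olive, Blue, Olive

P1 → Olive (d²=36.65)
P2 → Olive (d²=255.56)
P3 → Violet (d²=21.80)
P4 → Violet (d²=65.53)
P5 → Olive (d²=30.26)
P6 → Olive (d²=3.49)
P7 → Blue (d²=18.02)
P8 → Olive (d²=15.57)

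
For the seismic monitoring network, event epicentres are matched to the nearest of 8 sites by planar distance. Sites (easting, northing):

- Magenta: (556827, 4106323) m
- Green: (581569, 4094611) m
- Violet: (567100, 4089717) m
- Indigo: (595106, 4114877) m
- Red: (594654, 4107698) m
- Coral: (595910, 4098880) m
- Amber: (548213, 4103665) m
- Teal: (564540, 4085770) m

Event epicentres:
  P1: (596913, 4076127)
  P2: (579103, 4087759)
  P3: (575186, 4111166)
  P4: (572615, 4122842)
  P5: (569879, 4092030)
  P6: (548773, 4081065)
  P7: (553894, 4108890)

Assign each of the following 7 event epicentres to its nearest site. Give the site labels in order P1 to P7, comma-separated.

P1 → Coral (d²=518705018.00)
P2 → Green (d²=53031060.00)
P3 → Green (d²=314810714.00)
P4 → Magenta (d²=522138305.00)
P5 → Violet (d²=13072810.00)
P6 → Teal (d²=270735314.00)
P7 → Magenta (d²=15191978.00)

Coral, Green, Green, Magenta, Violet, Teal, Magenta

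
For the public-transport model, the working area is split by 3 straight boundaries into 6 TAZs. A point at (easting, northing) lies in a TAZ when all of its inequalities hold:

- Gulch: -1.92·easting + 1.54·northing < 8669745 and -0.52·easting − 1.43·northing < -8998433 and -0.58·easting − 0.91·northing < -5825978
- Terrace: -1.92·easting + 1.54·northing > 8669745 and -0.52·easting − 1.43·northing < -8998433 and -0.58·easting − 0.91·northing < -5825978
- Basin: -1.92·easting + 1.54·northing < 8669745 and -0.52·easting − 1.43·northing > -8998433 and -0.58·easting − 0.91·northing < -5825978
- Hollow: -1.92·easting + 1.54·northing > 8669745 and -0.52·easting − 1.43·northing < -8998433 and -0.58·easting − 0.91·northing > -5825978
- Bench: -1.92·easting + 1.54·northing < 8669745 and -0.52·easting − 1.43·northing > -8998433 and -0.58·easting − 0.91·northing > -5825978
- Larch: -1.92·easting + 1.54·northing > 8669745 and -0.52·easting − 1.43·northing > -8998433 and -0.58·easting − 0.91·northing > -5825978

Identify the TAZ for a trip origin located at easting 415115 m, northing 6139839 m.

-1.92·415115 + 1.54·6139839 = 8658331.260, which is < 8669745
-0.52·415115 − 1.43·6139839 = -8995829.570, which is > -8998433
-0.58·415115 − 0.91·6139839 = -5828020.190, which is < -5825978
This sign pattern matches Basin.

Basin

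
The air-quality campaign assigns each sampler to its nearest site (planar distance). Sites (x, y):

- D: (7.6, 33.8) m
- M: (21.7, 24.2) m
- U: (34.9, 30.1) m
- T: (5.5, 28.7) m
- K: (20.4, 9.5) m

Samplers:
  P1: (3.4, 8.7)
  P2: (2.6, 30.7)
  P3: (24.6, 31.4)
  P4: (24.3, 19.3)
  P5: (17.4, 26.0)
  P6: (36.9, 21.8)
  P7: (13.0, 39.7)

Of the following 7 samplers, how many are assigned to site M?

P1 → K
P2 → T
P3 → M
P4 → M
P5 → M
P6 → U
P7 → D
3 of the 7 go to M.

3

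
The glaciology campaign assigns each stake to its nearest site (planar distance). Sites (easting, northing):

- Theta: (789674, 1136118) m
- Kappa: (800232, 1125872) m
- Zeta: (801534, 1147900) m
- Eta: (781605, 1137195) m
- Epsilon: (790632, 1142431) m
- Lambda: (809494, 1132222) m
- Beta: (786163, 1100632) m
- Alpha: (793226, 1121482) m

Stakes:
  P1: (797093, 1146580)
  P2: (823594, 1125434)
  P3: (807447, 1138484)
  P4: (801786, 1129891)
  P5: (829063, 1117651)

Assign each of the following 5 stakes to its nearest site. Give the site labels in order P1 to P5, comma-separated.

P1 → Zeta (d²=21464881.00)
P2 → Lambda (d²=244886944.00)
P3 → Lambda (d²=43402853.00)
P4 → Kappa (d²=18567277.00)
P5 → Lambda (d²=595259802.00)

Zeta, Lambda, Lambda, Kappa, Lambda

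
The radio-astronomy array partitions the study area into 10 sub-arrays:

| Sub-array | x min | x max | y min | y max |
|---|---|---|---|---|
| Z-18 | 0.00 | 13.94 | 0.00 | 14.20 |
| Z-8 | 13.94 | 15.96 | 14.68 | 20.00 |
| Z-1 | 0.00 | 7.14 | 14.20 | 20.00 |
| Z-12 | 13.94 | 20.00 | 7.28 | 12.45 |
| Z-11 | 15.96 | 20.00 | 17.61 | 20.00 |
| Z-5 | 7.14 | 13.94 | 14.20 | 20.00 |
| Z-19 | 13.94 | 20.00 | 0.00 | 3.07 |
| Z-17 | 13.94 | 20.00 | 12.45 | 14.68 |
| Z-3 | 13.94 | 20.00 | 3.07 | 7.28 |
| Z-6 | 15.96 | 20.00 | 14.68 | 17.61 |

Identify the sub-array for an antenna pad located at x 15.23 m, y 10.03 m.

Z-12

The point has x = 15.23 and y = 10.03.
Only Z-12 satisfies 13.94 ≤ x ≤ 20.00 and 7.28 ≤ y ≤ 12.45.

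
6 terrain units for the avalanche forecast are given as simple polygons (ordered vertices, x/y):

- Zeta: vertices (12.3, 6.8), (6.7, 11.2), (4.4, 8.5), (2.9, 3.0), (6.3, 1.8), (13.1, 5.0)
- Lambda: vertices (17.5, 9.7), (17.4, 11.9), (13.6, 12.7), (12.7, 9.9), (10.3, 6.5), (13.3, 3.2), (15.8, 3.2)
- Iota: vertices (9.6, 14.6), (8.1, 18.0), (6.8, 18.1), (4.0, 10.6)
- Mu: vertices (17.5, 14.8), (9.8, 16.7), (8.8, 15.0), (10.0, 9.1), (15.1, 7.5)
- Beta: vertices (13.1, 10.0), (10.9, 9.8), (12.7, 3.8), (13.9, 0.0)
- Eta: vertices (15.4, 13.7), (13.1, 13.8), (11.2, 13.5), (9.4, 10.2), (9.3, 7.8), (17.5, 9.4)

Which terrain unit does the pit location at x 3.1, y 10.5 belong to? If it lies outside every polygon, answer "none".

Cast a ray rightward from (3.1, 10.5). For each polygon, the edges (by vertex number in listed order) whose endpoints lie on opposite sides of y = 10.5, where each meets that height, and whether that is right or left of the point:
Zeta: 1–2 at x≈7.59 (right), 2–3 at x≈6.10 (right) → 2 crossings.
Lambda: 1–2 at x≈17.46 (right), 3–4 at x≈12.89 (right) → 2 crossings.
Iota: no edge straddles that height → 0 crossings.
Mu: 3–4 at x≈9.72 (right), 5–1 at x≈16.09 (right) → 2 crossings.
Beta: no edge straddles that height → 0 crossings.
Eta: 3–4 at x≈9.56 (right), 6–1 at x≈16.96 (right) → 2 crossings.
All counts are even, so the point lies outside every listed polygon.

none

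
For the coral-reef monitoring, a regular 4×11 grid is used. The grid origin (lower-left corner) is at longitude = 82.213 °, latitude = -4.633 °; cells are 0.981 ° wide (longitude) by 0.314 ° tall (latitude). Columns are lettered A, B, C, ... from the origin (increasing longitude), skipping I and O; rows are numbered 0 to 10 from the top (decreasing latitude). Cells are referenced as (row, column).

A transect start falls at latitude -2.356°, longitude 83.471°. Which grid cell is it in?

Column index: ⌊(83.471 − 82.213) / 0.981⌋ = ⌊1.282⌋ = 1 → column B
Row offset from origin: ⌊(-2.356 − -4.633) / 0.314⌋ = ⌊7.252⌋ = 7 → row 3 (counted from top)

(3, B)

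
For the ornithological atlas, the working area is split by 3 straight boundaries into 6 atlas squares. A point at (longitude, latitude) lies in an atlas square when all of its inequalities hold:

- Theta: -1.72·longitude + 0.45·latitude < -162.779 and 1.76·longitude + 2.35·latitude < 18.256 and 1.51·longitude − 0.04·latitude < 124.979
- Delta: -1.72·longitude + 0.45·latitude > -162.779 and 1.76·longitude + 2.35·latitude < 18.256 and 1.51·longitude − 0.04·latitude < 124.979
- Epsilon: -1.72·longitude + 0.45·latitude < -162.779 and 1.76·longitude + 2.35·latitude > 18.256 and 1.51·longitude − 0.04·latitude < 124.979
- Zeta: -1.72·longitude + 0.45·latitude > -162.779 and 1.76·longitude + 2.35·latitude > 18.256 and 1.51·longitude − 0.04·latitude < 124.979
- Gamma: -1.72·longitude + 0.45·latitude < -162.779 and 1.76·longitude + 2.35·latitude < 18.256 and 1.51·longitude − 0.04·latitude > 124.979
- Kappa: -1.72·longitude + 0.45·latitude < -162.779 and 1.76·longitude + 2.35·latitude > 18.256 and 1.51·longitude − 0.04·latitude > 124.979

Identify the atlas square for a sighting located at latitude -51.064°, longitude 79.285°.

-1.72·79.285 + 0.45·-51.064 = -159.349, which is > -162.779
1.76·79.285 + 2.35·-51.064 = 19.541, which is > 18.256
1.51·79.285 − 0.04·-51.064 = 121.763, which is < 124.979
This sign pattern matches Zeta.

Zeta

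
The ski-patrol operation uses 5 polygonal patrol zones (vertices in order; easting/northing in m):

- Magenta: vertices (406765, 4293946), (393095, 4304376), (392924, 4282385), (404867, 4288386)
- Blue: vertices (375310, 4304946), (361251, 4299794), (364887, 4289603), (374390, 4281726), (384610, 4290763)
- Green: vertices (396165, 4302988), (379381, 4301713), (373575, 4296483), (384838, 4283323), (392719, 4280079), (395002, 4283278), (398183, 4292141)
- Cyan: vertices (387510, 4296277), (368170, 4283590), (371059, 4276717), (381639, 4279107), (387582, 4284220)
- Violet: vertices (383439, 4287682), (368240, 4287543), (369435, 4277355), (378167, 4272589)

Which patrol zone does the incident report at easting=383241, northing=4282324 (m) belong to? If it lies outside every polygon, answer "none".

Cyan

Cast a ray rightward from (383241, 4282324). For each polygon, the edges (by vertex number in listed order) whose endpoints lie on opposite sides of northing = 4282324, where each meets that height, and whether that is right or left of the point:
Magenta: no edge straddles that height → 0 crossings.
Blue: 3–4 at easting≈373668.6 (left), 4–5 at easting≈375066.3 (left) → 0 crossings.
Green: 4–5 at easting≈387265.0 (right), 5–6 at easting≈394321.2 (right) → 2 crossings.
Cyan: 2–3 at easting≈368702.2 (left), 4–5 at easting≈385378.2 (right) → 1 crossing.
Violet: 2–3 at easting≈368852.2 (left), 4–1 at easting≈381567.4 (left) → 0 crossings.
Only Cyan has an odd count, so the point is inside Cyan.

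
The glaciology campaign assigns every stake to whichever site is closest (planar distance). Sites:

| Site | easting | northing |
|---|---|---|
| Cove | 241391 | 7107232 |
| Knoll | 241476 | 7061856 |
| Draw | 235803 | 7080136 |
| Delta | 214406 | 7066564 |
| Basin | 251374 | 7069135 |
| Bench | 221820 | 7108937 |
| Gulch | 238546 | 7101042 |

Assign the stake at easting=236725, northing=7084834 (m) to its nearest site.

Draw

Squared distances to each site:
Cove: 523441960.000; Knoll: 550560485.000; Draw: 22921288.000; Delta: 831930661.000; Basin: 461051802.000; Bench: 803113634.000; Gulch: 266015305.000.
Minimum at Draw.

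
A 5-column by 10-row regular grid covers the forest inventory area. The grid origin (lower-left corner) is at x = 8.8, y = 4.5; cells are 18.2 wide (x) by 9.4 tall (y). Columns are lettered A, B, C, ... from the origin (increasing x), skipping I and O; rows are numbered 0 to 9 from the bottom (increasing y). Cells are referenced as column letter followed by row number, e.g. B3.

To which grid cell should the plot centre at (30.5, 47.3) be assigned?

Column index: ⌊(30.5 − 8.8) / 18.2⌋ = ⌊1.192⌋ = 1 → column B
Row offset from origin: ⌊(47.3 − 4.5) / 9.4⌋ = ⌊4.553⌋ = 4 → row 4

B4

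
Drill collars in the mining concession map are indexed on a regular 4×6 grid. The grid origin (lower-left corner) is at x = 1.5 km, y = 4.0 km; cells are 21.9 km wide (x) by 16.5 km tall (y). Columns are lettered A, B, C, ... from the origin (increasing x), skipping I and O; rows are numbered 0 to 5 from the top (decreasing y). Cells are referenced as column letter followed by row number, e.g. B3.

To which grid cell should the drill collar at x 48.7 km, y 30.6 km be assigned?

Column index: ⌊(48.7 − 1.5) / 21.9⌋ = ⌊2.155⌋ = 2 → column C
Row offset from origin: ⌊(30.6 − 4.0) / 16.5⌋ = ⌊1.612⌋ = 1 → row 4 (counted from top)

C4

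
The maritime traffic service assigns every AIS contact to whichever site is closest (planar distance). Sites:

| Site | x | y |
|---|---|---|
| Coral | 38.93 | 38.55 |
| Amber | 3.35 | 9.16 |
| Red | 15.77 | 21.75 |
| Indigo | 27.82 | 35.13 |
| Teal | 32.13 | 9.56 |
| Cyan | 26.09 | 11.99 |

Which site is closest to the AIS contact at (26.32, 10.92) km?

Cyan

Squared distances to each site:
Coral: 922.429; Amber: 530.718; Red: 228.591; Indigo: 588.374; Teal: 35.606; Cyan: 1.198.
Minimum at Cyan.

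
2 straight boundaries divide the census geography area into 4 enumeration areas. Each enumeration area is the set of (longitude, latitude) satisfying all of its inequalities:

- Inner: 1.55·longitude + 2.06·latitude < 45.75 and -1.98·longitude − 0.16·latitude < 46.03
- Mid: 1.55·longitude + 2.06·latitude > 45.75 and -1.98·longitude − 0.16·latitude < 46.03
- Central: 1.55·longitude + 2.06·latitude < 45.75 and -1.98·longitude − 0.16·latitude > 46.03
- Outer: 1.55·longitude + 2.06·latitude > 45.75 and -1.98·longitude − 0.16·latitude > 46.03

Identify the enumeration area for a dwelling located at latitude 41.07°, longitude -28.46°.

Central

1.55·-28.46 + 2.06·41.07 = 40.491, which is < 45.75
-1.98·-28.46 − 0.16·41.07 = 49.780, which is > 46.03
This sign pattern matches Central.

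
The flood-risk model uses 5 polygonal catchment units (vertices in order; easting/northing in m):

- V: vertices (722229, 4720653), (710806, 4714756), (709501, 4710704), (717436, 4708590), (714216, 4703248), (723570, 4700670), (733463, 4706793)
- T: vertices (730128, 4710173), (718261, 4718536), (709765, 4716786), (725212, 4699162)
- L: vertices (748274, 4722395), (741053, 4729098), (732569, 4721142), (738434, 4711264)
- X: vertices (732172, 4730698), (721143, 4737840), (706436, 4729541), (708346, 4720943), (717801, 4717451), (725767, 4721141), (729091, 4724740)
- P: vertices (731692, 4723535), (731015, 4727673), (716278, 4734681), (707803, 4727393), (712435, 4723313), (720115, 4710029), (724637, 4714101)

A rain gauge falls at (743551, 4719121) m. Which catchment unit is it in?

Cast a ray rightward from (743551, 4719121). For each polygon, the edges (by vertex number in listed order) whose endpoints lie on opposite sides of northing = 4719121, where each meets that height, and whether that is right or left of the point:
V: 1–2 at easting≈719261.4 (left), 7–1 at easting≈723470.7 (left) → 0 crossings.
T: no edge straddles that height → 0 crossings.
L: 3–4 at easting≈733769.0 (left), 4–1 at easting≈745379.7 (right) → 1 crossing.
X: 4–5 at easting≈713279.3 (left), 5–6 at easting≈721406.2 (left) → 0 crossings.
P: 5–6 at easting≈714858.6 (left), 7–1 at easting≈728391.1 (left) → 0 crossings.
Only L has an odd count, so the point is inside L.

L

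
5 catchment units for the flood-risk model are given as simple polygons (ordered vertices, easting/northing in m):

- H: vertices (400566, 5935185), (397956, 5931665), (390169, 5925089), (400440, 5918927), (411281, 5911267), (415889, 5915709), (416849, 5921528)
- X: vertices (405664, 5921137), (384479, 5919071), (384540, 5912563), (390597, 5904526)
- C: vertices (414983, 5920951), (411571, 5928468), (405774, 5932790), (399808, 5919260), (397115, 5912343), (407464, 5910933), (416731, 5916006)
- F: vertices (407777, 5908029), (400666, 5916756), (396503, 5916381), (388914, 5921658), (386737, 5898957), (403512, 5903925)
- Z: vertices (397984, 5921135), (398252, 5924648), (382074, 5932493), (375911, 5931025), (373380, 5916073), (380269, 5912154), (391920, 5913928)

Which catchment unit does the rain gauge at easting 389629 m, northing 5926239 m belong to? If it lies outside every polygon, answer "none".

Z

Cast a ray rightward from (389629, 5926239). For each polygon, the edges (by vertex number in listed order) whose endpoints lie on opposite sides of northing = 5926239, where each meets that height, and whether that is right or left of the point:
H: 2–3 at easting≈391530.8 (right), 7–1 at easting≈411232.2 (right) → 2 crossings.
X: no edge straddles that height → 0 crossings.
C: 1–2 at easting≈412582.8 (right), 3–4 at easting≈402885.4 (right) → 2 crossings.
F: no edge straddles that height → 0 crossings.
Z: 2–3 at easting≈394971.0 (right), 4–5 at easting≈375100.8 (left) → 1 crossing.
Only Z has an odd count, so the point is inside Z.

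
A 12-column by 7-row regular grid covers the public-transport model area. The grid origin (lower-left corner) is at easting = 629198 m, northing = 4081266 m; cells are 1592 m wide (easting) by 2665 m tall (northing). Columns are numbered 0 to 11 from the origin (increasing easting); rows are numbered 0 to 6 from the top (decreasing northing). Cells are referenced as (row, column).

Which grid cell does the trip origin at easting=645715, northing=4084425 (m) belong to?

Column index: ⌊(645715 − 629198) / 1592⌋ = ⌊10.375⌋ = 10
Row offset from origin: ⌊(4084425 − 4081266) / 2665⌋ = ⌊1.185⌋ = 1 → row 5 (counted from top)

(5, 10)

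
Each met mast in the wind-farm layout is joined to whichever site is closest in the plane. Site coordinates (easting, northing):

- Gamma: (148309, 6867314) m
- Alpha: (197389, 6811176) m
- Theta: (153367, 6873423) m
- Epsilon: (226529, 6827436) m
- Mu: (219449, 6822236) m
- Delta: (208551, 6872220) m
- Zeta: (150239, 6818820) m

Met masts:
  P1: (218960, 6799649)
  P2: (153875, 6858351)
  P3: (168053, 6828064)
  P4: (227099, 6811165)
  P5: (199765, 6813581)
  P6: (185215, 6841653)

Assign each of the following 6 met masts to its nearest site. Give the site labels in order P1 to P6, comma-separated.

P1 → Mu (d²=510411690.00)
P2 → Gamma (d²=111315725.00)
P3 → Zeta (d²=402790132.00)
P4 → Mu (d²=181089541.00)
P5 → Alpha (d²=11429401.00)
P6 → Alpha (d²=1077053805.00)

Mu, Gamma, Zeta, Mu, Alpha, Alpha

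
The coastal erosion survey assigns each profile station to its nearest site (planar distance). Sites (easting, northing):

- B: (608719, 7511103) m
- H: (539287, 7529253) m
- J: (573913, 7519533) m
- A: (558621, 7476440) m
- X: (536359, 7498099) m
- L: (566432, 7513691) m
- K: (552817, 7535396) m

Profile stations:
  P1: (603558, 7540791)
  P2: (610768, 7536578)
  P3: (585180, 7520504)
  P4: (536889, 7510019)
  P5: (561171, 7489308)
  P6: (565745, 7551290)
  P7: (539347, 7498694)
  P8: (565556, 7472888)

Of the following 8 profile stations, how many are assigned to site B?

2

P1 → B
P2 → B
P3 → J
P4 → X
P5 → A
P6 → K
P7 → X
P8 → A
2 of the 8 go to B.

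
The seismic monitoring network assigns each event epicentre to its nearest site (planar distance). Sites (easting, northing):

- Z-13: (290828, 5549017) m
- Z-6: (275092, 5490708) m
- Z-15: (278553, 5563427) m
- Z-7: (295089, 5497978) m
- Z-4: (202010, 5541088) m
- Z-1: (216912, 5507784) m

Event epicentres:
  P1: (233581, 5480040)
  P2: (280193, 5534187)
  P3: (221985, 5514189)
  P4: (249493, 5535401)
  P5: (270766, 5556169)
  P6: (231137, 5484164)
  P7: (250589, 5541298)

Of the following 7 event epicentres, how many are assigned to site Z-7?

0

P1 → Z-1
P2 → Z-13
P3 → Z-1
P4 → Z-15
P5 → Z-15
P6 → Z-1
P7 → Z-15
0 of the 7 go to Z-7.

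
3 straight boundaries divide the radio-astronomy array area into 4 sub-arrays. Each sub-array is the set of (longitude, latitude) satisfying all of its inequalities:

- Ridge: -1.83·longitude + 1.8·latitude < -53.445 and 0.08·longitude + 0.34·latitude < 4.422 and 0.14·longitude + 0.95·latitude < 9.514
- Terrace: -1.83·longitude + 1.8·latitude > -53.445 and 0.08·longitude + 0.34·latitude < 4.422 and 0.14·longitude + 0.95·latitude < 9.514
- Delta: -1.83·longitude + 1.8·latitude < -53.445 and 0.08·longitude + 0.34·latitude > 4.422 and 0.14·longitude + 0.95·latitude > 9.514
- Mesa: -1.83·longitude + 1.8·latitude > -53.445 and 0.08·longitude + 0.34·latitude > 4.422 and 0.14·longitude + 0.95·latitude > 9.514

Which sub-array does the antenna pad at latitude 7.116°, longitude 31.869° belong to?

Mesa

-1.83·31.869 + 1.8·7.116 = -45.511, which is > -53.445
0.08·31.869 + 0.34·7.116 = 4.969, which is > 4.422
0.14·31.869 + 0.95·7.116 = 11.222, which is > 9.514
This sign pattern matches Mesa.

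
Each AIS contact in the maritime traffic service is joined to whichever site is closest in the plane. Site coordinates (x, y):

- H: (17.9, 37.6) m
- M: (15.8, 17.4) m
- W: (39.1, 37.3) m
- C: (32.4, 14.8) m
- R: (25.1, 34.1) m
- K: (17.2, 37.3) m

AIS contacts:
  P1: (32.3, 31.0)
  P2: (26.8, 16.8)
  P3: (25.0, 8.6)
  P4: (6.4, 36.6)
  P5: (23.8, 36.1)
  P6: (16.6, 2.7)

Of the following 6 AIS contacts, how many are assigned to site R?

P1 → R
P2 → C
P3 → C
P4 → K
P5 → R
P6 → M
2 of the 6 go to R.

2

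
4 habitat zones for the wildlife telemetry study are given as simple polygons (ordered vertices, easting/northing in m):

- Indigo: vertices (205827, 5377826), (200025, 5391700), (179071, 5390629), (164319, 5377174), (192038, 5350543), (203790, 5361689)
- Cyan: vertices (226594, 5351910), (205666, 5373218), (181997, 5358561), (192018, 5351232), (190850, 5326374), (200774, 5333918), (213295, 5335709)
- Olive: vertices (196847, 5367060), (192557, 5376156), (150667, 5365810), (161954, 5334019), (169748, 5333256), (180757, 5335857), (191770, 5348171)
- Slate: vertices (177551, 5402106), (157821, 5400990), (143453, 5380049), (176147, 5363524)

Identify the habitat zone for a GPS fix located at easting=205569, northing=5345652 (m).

Cyan

Cast a ray rightward from (205569, 5345652). For each polygon, the edges (by vertex number in listed order) whose endpoints lie on opposite sides of northing = 5345652, where each meets that height, and whether that is right or left of the point:
Indigo: no edge straddles that height → 0 crossings.
Cyan: 4–5 at easting≈191755.8 (left), 7–1 at easting≈221457.0 (right) → 1 crossing.
Olive: 3–4 at easting≈157823.8 (left), 6–7 at easting≈189517.1 (left) → 0 crossings.
Slate: no edge straddles that height → 0 crossings.
Only Cyan has an odd count, so the point is inside Cyan.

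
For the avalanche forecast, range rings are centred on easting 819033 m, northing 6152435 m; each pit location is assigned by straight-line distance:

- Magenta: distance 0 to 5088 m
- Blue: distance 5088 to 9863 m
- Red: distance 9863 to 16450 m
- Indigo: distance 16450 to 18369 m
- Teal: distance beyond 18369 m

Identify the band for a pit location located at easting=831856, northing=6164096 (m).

Indigo

Distance = √((831856−819033)² + (6164096−6152435)²) = √(164429329.000 + 135978921.000) = 17332.289 m.
16450 ≤ 17332.289 < 18369 → Indigo.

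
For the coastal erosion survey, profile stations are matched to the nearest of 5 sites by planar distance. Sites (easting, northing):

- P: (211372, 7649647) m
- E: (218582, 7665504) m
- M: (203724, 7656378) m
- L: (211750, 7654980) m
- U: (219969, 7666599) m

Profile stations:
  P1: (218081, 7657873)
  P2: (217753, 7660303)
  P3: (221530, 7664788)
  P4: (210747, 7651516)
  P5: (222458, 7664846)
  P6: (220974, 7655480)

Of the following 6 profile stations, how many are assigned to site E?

1

P1 → L
P2 → E
P3 → U
P4 → P
P5 → U
P6 → L
1 of the 6 goes to E.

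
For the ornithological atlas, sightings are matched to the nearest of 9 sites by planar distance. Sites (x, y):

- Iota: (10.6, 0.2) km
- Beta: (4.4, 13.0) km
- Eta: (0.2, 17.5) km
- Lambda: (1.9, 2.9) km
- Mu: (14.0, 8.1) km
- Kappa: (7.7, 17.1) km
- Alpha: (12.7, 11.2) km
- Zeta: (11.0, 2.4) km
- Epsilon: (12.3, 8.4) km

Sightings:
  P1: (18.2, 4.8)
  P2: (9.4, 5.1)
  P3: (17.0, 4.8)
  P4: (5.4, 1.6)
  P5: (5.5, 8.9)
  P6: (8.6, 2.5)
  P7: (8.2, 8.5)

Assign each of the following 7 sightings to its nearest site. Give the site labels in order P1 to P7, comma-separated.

P1 → Mu (d²=28.53)
P2 → Zeta (d²=9.85)
P3 → Mu (d²=19.89)
P4 → Lambda (d²=13.94)
P5 → Beta (d²=18.02)
P6 → Zeta (d²=5.77)
P7 → Epsilon (d²=16.82)

Mu, Zeta, Mu, Lambda, Beta, Zeta, Epsilon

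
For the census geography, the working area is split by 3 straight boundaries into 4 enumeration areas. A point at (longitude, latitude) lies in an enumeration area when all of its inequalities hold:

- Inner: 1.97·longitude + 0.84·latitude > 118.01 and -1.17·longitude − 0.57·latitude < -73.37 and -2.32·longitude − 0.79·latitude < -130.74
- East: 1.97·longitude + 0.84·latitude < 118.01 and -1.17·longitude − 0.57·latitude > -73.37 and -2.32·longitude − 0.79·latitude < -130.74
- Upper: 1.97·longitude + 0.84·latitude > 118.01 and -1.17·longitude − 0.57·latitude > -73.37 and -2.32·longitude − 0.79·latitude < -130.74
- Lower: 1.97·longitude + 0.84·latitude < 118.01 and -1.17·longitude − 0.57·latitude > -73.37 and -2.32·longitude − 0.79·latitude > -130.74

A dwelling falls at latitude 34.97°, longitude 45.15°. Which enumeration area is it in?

Upper

1.97·45.15 + 0.84·34.97 = 118.320, which is > 118.01
-1.17·45.15 − 0.57·34.97 = -72.758, which is > -73.37
-2.32·45.15 − 0.79·34.97 = -132.374, which is < -130.74
This sign pattern matches Upper.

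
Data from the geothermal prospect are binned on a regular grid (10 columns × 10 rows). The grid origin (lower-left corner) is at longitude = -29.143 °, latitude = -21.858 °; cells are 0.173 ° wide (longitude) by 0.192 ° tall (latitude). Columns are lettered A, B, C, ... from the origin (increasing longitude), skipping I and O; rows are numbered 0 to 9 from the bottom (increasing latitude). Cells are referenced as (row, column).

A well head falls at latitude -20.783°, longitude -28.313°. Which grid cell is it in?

Column index: ⌊(-28.313 − -29.143) / 0.173⌋ = ⌊4.798⌋ = 4 → column E
Row offset from origin: ⌊(-20.783 − -21.858) / 0.192⌋ = ⌊5.599⌋ = 5 → row 5

(5, E)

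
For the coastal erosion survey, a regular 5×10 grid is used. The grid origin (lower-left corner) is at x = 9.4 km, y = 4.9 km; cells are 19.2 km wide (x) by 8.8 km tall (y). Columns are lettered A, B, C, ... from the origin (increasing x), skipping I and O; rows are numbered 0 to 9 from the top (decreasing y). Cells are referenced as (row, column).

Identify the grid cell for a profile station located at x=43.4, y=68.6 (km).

(2, B)

Column index: ⌊(43.4 − 9.4) / 19.2⌋ = ⌊1.771⌋ = 1 → column B
Row offset from origin: ⌊(68.6 − 4.9) / 8.8⌋ = ⌊7.239⌋ = 7 → row 2 (counted from top)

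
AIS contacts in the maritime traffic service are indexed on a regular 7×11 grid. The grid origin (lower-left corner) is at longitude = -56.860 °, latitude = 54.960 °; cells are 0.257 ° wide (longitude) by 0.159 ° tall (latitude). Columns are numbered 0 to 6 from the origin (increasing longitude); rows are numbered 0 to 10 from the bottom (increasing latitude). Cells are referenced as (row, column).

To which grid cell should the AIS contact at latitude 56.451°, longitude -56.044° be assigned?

(9, 3)

Column index: ⌊(-56.044 − -56.860) / 0.257⌋ = ⌊3.175⌋ = 3
Row offset from origin: ⌊(56.451 − 54.960) / 0.159⌋ = ⌊9.377⌋ = 9 → row 9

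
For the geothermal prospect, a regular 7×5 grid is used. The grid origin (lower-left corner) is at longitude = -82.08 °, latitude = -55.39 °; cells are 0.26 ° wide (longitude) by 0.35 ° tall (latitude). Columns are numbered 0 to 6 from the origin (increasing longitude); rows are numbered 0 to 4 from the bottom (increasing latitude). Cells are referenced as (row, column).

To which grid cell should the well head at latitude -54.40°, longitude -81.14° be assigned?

(2, 3)

Column index: ⌊(-81.14 − -82.08) / 0.26⌋ = ⌊3.615⌋ = 3
Row offset from origin: ⌊(-54.40 − -55.39) / 0.35⌋ = ⌊2.829⌋ = 2 → row 2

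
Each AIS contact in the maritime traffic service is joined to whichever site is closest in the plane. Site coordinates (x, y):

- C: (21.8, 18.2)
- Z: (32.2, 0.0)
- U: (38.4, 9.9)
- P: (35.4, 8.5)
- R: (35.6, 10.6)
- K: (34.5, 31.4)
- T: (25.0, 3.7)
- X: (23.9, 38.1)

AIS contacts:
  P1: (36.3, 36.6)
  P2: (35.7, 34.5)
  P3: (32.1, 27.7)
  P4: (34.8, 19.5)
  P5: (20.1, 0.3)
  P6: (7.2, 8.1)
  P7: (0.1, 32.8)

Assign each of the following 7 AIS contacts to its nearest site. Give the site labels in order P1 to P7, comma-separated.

P1 → K (d²=30.28)
P2 → K (d²=11.05)
P3 → K (d²=19.45)
P4 → R (d²=79.85)
P5 → T (d²=35.57)
P6 → C (d²=315.17)
P7 → X (d²=594.53)

K, K, K, R, T, C, X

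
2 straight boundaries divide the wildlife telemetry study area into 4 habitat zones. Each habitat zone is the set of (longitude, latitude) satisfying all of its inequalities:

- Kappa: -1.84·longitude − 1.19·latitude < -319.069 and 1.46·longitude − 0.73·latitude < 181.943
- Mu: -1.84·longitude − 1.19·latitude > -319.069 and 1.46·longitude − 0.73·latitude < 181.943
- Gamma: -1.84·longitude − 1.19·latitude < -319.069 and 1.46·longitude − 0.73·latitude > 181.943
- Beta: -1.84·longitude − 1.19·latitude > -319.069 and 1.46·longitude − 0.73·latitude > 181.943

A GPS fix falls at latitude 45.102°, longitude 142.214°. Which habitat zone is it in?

Mu

-1.84·142.214 − 1.19·45.102 = -315.345, which is > -319.069
1.46·142.214 − 0.73·45.102 = 174.708, which is < 181.943
This sign pattern matches Mu.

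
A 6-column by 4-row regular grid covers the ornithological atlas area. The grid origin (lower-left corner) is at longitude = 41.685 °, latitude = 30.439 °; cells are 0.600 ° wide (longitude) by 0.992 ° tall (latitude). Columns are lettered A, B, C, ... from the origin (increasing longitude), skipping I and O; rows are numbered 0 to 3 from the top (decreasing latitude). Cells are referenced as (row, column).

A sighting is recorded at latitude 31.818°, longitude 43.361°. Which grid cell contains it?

(2, C)

Column index: ⌊(43.361 − 41.685) / 0.600⌋ = ⌊2.793⌋ = 2 → column C
Row offset from origin: ⌊(31.818 − 30.439) / 0.992⌋ = ⌊1.390⌋ = 1 → row 2 (counted from top)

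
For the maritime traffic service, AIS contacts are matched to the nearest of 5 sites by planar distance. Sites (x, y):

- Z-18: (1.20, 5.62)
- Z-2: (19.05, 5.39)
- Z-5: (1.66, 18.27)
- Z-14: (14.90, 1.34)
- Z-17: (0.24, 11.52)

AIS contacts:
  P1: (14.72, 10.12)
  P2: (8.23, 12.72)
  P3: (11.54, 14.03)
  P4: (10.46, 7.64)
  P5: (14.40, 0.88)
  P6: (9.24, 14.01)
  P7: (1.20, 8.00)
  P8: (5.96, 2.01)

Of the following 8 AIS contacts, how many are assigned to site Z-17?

P1 → Z-2
P2 → Z-17
P3 → Z-5
P4 → Z-14
P5 → Z-14
P6 → Z-5
P7 → Z-18
P8 → Z-18
1 of the 8 goes to Z-17.

1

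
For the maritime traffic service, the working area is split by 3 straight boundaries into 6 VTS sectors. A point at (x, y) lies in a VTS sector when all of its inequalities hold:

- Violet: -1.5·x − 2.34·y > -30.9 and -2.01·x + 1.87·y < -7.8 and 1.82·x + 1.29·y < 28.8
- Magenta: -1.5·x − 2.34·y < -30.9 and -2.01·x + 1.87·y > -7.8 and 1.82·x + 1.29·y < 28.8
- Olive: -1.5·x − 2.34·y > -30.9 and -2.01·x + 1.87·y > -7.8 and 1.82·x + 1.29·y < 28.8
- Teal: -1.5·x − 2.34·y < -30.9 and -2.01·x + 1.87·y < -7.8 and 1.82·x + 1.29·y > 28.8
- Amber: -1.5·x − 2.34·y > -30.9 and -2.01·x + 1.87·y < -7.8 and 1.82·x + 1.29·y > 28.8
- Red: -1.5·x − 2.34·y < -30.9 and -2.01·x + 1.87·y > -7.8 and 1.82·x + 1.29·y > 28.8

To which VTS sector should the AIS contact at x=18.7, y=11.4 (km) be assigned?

-1.5·18.7 − 2.34·11.4 = -54.726, which is < -30.9
-2.01·18.7 + 1.87·11.4 = -16.269, which is < -7.8
1.82·18.7 + 1.29·11.4 = 48.740, which is > 28.8
This sign pattern matches Teal.

Teal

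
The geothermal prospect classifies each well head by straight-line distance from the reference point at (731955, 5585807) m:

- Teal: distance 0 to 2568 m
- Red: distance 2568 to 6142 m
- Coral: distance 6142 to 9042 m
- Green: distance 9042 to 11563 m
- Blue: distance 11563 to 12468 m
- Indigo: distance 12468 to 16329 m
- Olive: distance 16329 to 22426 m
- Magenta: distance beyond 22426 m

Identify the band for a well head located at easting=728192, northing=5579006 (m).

Distance = √((728192−731955)² + (5579006−5585807)²) = √(14160169.000 + 46253601.000) = 7772.630 m.
6142 ≤ 7772.630 < 9042 → Coral.

Coral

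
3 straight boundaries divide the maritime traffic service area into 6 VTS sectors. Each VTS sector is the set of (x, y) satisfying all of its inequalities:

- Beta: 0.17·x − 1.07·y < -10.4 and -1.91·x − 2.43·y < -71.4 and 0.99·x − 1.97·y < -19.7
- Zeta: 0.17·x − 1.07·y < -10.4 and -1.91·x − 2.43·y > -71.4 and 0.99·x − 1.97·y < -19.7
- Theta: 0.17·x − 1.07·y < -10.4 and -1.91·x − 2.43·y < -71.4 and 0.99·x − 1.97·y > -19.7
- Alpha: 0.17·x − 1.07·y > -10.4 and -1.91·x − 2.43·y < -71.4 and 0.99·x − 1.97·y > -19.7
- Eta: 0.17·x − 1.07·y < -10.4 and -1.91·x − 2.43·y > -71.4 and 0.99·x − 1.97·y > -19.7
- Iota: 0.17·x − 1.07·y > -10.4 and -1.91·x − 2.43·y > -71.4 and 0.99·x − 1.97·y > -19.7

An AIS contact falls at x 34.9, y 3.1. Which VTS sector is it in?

Alpha

0.17·34.9 − 1.07·3.1 = 2.616, which is > -10.4
-1.91·34.9 − 2.43·3.1 = -74.192, which is < -71.4
0.99·34.9 − 1.97·3.1 = 28.444, which is > -19.7
This sign pattern matches Alpha.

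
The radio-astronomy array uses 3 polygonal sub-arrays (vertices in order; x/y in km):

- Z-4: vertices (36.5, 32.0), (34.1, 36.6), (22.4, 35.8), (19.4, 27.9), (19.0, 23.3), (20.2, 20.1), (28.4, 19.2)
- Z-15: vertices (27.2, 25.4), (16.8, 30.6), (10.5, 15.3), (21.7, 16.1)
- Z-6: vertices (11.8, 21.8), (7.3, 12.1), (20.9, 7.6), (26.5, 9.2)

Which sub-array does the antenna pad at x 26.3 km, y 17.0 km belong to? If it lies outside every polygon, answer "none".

Cast a ray rightward from (26.3, 17.0). For each polygon, the edges (by vertex number in listed order) whose endpoints lie on opposite sides of y = 17.0, where each meets that height, and whether that is right or left of the point:
Z-4: no edge straddles that height → 0 crossings.
Z-15: 2–3 at x≈11.20 (left), 4–1 at x≈22.23 (left) → 0 crossings.
Z-6: 1–2 at x≈9.57 (left), 4–1 at x≈17.40 (left) → 0 crossings.
All counts are even, so the point lies outside every listed polygon.

none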